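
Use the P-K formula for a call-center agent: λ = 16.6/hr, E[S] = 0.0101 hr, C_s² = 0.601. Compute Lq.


ρ = λ·E[S] = 16.6·0.0101 = 0.1677
Lq = ρ²(1+C_s²)/(2(1−ρ)) = 0.02811·(1+0.601)/(2·0.8323)
= 0.02811·1.6010/1.6647 = 0.02703

Final: 0.02703


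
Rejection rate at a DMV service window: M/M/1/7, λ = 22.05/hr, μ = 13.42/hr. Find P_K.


ρ = λ/μ = 22.05/13.42 = 1.6431
P_K = (1−ρ)ρ^K/(1−ρ^(K+1)) = (-0.6431·32.329020)/(1 − 53.118845)
= -20.789825/-52.118845 = 0.398893

Final: 0.398893


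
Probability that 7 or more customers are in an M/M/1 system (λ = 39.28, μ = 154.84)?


ρ = 39.28/154.84 = 0.2537
P(N ≥ n) = ρ^n = 0.2537^7 = 0.00006761

Final: 0.00006761


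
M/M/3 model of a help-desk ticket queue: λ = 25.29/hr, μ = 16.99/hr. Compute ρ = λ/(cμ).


ρ = λ/(cμ) = 25.29/(3·16.99) = 25.29/50.97 = 0.4962

Final: 0.4962


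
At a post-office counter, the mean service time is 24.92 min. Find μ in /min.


μ = 1/(service time) in consistent units.
1 minute = 1 min, so μ = 1/24.92 = 0.04013 per minute

Final: 0.04013 /min


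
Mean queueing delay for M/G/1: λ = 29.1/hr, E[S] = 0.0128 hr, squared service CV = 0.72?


ρ = λ·E[S] = 29.1·0.0128 = 0.3725
E[S²] = E[S]²(1+C_s²) = 0.0128²·(1+0.72) = 0.0002818
Wq = λ·E[S²]/(2(1−ρ)) = 29.1·0.0002818/(2·0.6275) = 0.006534 hr

Final: 0.006534 hr


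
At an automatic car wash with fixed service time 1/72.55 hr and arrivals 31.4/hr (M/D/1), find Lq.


ρ = 31.4/72.55 = 0.4328
M/D/1: Lq = ρ²/(2(1−ρ)) = 0.1873/(2·0.5672) = 0.16513

Final: 0.16513


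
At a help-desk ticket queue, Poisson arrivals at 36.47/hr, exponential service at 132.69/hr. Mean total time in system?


W = 1/(μ−λ) = 1/(132.69 − 36.47) = 1/96.22 = 0.01039 hr

Final: 0.01039 hr


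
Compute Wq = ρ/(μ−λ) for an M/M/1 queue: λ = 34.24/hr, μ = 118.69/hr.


ρ = 34.24/118.69 = 0.2885
Wq = ρ/(μ−λ) = 0.2885/(118.69 − 34.24) = 0.2885/84.45 = 0.003416 hr

Final: 0.003416 hr


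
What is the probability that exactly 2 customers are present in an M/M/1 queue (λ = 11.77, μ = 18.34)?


ρ = 11.77/18.34 = 0.6418
P_n = (1−ρ)·ρ^n = (1 − 0.6418)·0.6418^2 = 0.3582·0.411864 = 0.147544

Final: 0.147544


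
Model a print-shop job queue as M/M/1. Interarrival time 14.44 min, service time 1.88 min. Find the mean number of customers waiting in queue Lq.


λ = 60/14.44 = 4.1551 /hr
μ = 60/1.88 = 31.9149 /hr
ρ = λ/μ = 4.1551/31.9149 = 0.1302
Lq = ρ²/(1−ρ) = 0.01695/0.8698 = 0.01949

Final: 0.01949


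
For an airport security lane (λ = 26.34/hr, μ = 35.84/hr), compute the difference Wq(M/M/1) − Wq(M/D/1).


ρ = 26.34/35.84 = 0.7349
Wq(M/M/1) = ρ/(μ−λ) = 0.7349/9.50 = 0.07736 hr
Wq(M/D/1) = ρ/(2(μ−λ)) = 0.03868 hr
Savings = 0.07736 − 0.03868 = 0.03868 hr

Final: 0.03868 hr


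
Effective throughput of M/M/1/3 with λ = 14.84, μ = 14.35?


ρ = 1.0341; P_K = (1−ρ)ρ^3/(1−ρ^4) = 0.262728
λ_eff = λ(1 − P_K) = 14.84·(1 − 0.262728) = 14.84·0.737272 = 10.9411 /hr

Final: 10.9411 /hr


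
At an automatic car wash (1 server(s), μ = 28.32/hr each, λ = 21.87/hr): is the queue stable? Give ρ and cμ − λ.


Total capacity cμ = 1·28.32 = 28.32/hr
ρ = λ/(cμ) = 21.87/28.32 = 0.7722
Stable ⇔ ρ < 1: YES
Spare capacity = cμ − λ = 28.32 − 21.87 = 6.45/hr

Final: ρ = 0.7722; stable; margin = 6.45/hr


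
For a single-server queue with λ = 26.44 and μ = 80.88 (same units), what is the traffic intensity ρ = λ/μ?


ρ = λ/μ = 26.44/80.88 = 0.3269

Final: 0.3269


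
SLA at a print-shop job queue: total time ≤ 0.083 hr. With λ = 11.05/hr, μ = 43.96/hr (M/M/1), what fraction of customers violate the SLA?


W ~ Exponential(μ−λ) for M/M/1.
μ − λ = 43.96 − 11.05 = 32.9100
P(W > t) = e^{−(μ−λ)t} = e^{−2.7315} = 0.065120

Final: 0.065120


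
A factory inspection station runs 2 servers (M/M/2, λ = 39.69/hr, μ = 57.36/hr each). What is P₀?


a = λ/μ = 39.69/57.36 = 0.6919; ρ = a/c = 0.3460
Σ_{k=0}^{1} a^k/k! (terms k=0..1) = 1.00000 + 0.69195 = 1.69195
Tail: a^2/(2!(1−ρ)) = 0.47879/(2·0.6540) = 0.36603
P₀ = 1/(1.69195 + 0.36603) = 1/2.05798 = 0.485914

Final: 0.485914


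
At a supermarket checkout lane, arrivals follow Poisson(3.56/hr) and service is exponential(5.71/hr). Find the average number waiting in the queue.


ρ = 3.56/5.71 = 0.6235
Lq = ρ²/(1−ρ) = 0.3887/0.3765 = 1.0323

Final: 1.0323


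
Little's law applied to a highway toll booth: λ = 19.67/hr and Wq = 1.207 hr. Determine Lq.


Lq = λWq = 19.67·1.207 = 23.7417

Final: 23.7417


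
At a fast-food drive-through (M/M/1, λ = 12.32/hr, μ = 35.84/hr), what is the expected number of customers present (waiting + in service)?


ρ = λ/μ = 12.32/35.84 = 0.3438
L = ρ/(1−ρ) = 0.3438/(1 − 0.3438) = 0.3438/0.6562 = 0.5238

Final: 0.5238


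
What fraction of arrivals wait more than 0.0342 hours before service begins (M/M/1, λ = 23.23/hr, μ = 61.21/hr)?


ρ = 23.23/61.21 = 0.3795
P(Wq > t) = ρ·e^{−(μ−λ)t} = 0.3795·e^{−1.2989}
= 0.3795·0.272827 = 0.103542

Final: 0.103542


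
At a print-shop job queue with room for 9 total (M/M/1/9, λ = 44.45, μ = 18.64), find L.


ρ = 44.45/18.64 = 2.3847
L = ρ[1 − (K+1)ρ^K + Kρ^(K+1)] / [(1−ρ)(1−ρ^(K+1))]
Numerator: 2.3847·(1 − 10·2493.634028 + 9·5946.460972) = 68160.184375
Denominator: (-1.3847)·(-5945.460972) = 8232.422087
L = 68160.184375/8232.422087 = 8.2795

Final: 8.2795


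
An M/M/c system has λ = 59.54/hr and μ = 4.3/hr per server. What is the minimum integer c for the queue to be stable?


Stability requires cμ > λ ⇔ c > λ/μ.
λ/μ = 59.54/4.3 = 13.8465
Minimum integer c = ⌊13.8465⌋ + 1 = 14
Check: 14·4.3 = 60.20 > 59.54, while 13·4.3 = 55.90 ≤ 59.54

Final: 14 servers


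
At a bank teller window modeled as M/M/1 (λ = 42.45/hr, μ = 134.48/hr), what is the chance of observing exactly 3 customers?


ρ = 42.45/134.48 = 0.3157
P_n = (1−ρ)·ρ^n = (1 − 0.3157)·0.3157^3 = 0.6843·0.031453 = 0.021524

Final: 0.021524


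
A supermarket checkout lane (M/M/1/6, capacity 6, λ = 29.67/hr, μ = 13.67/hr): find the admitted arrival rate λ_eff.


ρ = 2.1704; P_K = (1−ρ)ρ^6/(1−ρ^7) = 0.541652
λ_eff = λ(1 − P_K) = 29.67·(1 − 0.541652) = 29.67·0.458348 = 13.5992 /hr

Final: 13.5992 /hr


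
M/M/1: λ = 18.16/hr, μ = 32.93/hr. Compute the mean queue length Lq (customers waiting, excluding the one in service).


ρ = 18.16/32.93 = 0.5515
Lq = ρ²/(1−ρ) = 0.3041/0.4485 = 0.6780

Final: 0.6780


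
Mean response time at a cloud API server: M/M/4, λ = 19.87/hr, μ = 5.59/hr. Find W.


a = 3.5546; ρ = 0.8886; P₀ = 0.012806
Lq = P₀·a^c·ρ/(c!(1−ρ)²) = 6.10399
Wq = Lq/λ = 6.10399/19.87 = 0.30720 hr
W = Wq + 1/μ = 0.30720 + 0.17889 = 0.48609 hr

Final: 0.48609 hr


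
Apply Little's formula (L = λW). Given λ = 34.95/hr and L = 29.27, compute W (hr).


W = L/λ = 29.27/34.95 = 0.8375 hr

Final: 0.8375 hr


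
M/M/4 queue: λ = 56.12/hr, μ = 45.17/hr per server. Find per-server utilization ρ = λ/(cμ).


ρ = λ/(cμ) = 56.12/(4·45.17) = 56.12/180.68 = 0.3106

Final: 0.3106


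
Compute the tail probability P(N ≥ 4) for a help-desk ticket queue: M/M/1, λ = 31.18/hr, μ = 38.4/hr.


ρ = 31.18/38.4 = 0.8120
P(N ≥ n) = ρ^n = 0.8120^4 = 0.434690

Final: 0.434690


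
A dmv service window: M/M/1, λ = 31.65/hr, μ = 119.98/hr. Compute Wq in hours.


ρ = 31.65/119.98 = 0.2638
Wq = ρ/(μ−λ) = 0.2638/(119.98 − 31.65) = 0.2638/88.33 = 0.002986 hr

Final: 0.002986 hr


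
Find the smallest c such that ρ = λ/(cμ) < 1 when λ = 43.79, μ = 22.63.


Stability requires cμ > λ ⇔ c > λ/μ.
λ/μ = 43.79/22.63 = 1.9350
Minimum integer c = ⌊1.9350⌋ + 1 = 2
Check: 2·22.63 = 45.26 > 43.79, while 1·22.63 = 22.63 ≤ 43.79

Final: 2 servers


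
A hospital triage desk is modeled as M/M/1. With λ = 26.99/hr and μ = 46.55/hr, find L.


ρ = λ/μ = 26.99/46.55 = 0.5798
L = ρ/(1−ρ) = 0.5798/(1 − 0.5798) = 0.5798/0.4202 = 1.3799

Final: 1.3799


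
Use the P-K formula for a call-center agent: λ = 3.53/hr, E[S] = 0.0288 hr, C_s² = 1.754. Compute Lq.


ρ = λ·E[S] = 3.53·0.0288 = 0.1017
Lq = ρ²(1+C_s²)/(2(1−ρ)) = 0.01034·(1+1.754)/(2·0.8983)
= 0.01034·2.7540/1.7967 = 0.01584

Final: 0.01584


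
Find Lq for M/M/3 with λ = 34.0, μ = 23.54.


a = λ/μ = 1.4444; ρ = a/3 = 0.4815
P₀ = 0.224423
Lq = P₀·a^c·ρ / (c!·(1−ρ)²) = 0.224423·3.01313·0.4815/(6·0.26889)
= 0.20179

Final: 0.20179


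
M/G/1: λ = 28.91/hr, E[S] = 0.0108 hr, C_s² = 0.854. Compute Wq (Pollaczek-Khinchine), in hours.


ρ = λ·E[S] = 28.91·0.0108 = 0.3122
E[S²] = E[S]²(1+C_s²) = 0.0108²·(1+0.854) = 0.0002163
Wq = λ·E[S²]/(2(1−ρ)) = 28.91·0.0002163/(2·0.6878) = 0.004545 hr

Final: 0.004545 hr


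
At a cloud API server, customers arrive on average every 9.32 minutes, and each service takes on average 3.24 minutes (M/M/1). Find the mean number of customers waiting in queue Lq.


λ = 60/9.32 = 6.4378 /hr
μ = 60/3.24 = 18.5185 /hr
ρ = λ/μ = 6.4378/18.5185 = 0.3476
Lq = ρ²/(1−ρ) = 0.1209/0.6524 = 0.1853

Final: 0.1853


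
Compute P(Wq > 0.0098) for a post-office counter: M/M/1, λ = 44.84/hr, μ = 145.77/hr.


ρ = 44.84/145.77 = 0.3076
P(Wq > t) = ρ·e^{−(μ−λ)t} = 0.3076·e^{−0.9891}
= 0.3076·0.371906 = 0.114401

Final: 0.114401


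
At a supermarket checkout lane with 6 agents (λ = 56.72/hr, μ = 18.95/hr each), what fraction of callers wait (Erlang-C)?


a = λ/μ = 2.9931; ρ = a/6 = 0.4989
P₀ = 0.049308 (from M/M/c formula)
C(c,a) = [a^c/(c!(1−ρ))]·P₀ = [719.05490/(720·0.5011)]·0.049308
= 1.99282·0.049308 = 0.098261

Final: 0.098261


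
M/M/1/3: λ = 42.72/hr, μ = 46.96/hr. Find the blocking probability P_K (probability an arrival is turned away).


ρ = λ/μ = 42.72/46.96 = 0.9097
P_K = (1−ρ)ρ^K/(1−ρ^(K+1)) = (0.09029·0.752852)/(1 − 0.684877)
= 0.067975/0.315123 = 0.215708

Final: 0.215708


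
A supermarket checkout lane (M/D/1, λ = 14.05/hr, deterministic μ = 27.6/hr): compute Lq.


ρ = 14.05/27.6 = 0.5091
M/D/1: Lq = ρ²/(2(1−ρ)) = 0.2591/(2·0.4909) = 0.26392

Final: 0.26392


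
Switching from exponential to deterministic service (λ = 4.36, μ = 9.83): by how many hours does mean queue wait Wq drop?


ρ = 4.36/9.83 = 0.4435
Wq(M/M/1) = ρ/(μ−λ) = 0.4435/5.47 = 0.08109 hr
Wq(M/D/1) = ρ/(2(μ−λ)) = 0.04054 hr
Savings = 0.08109 − 0.04054 = 0.04054 hr

Final: 0.04054 hr


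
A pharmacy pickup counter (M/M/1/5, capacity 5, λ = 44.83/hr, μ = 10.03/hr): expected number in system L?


ρ = 44.83/10.03 = 4.4696
L = ρ[1 − (K+1)ρ^K + Kρ^(K+1)] / [(1−ρ)(1−ρ^(K+1))]
Numerator: 4.4696·(1 − 6·1783.770713 + 5·7972.725930) = 130342.243346
Denominator: (-3.4696)·(-7971.725930) = 27658.630346
L = 130342.243346/27658.630346 = 4.7125

Final: 4.7125


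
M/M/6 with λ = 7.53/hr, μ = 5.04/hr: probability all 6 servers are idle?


a = λ/μ = 7.53/5.04 = 1.4940; ρ = a/c = 0.2490
Σ_{k=0}^{5} a^k/k! (terms k=0..5) = 1.00000 + 1.49405 + 1.11609 + 0.55583 + 0.20761 + 0.06204 = 4.43561
Tail: a^6/(6!(1−ρ)) = 11.12210/(720·0.7510) = 0.02057
P₀ = 1/(4.43561 + 0.02057) = 1/4.45618 = 0.224407

Final: 0.224407


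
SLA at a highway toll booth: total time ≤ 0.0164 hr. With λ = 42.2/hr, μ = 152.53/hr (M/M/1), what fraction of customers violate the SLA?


W ~ Exponential(μ−λ) for M/M/1.
μ − λ = 152.53 − 42.2 = 110.3300
P(W > t) = e^{−(μ−λ)t} = e^{−1.8094} = 0.163750

Final: 0.163750


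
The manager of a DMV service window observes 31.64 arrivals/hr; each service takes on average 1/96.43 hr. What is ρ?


ρ = λ/μ = 31.64/96.43 = 0.3281

Final: 0.3281


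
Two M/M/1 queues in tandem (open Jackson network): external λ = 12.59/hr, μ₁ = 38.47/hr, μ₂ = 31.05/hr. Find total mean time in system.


Each node sees arrival rate λ = 12.59/hr (tandem ⇒ throughput preserved).
W₁ = 1/(μ₁−λ) = 1/(38.47−12.59) = 0.03864 hr
W₂ = 1/(μ₂−λ) = 1/(31.05−12.59) = 0.05417 hr
W_total = W₁ + W₂ = 0.03864 + 0.05417 = 0.09281 hr

Final: 0.09281 hr


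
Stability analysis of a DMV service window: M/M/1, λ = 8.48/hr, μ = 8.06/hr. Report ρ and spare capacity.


Total capacity cμ = 1·8.06 = 8.06/hr
ρ = λ/(cμ) = 8.48/8.06 = 1.0521
Stable ⇔ ρ < 1: NO
Spare capacity = cμ − λ = 8.06 − 8.48 = -0.42/hr

Final: ρ = 1.0521; unstable; margin = -0.42/hr


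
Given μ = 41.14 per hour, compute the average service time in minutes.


Mean service time = 1/μ = 1/41.14 hour = 0.02431 hour
In minutes: 0.02431 × 60 = 1.4584 min

Final: 1.4584 min


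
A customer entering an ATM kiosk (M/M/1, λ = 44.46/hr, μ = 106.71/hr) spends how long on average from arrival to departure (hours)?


W = 1/(μ−λ) = 1/(106.71 − 44.46) = 1/62.25 = 0.01606 hr

Final: 0.01606 hr


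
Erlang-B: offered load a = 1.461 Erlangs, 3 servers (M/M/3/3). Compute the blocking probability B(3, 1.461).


B(c,a) = (a^c/c!) / Σ_{k=0}^{c} a^k/k!
a^3/3! = 0.519756
Σ terms (k=0..3): 1.00000 + 1.46100 + 1.06726 + 0.51976 = 4.048016
B = 0.519756/4.048016 = 0.128398

Final: 0.128398


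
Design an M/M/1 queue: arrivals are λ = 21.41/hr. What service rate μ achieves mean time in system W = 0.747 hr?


W = 1/(μ−λ) ⇒ μ − λ = 1/W = 1/0.747 = 1.3387
μ = λ + 1/W = 21.41 + 1.3387 = 22.7487 per hr

Final: 22.7487 /hr


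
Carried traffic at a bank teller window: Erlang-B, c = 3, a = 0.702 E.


B(3,0.702) = 0.028742 (Erlang-B)
Carried load = a(1 − B) = 0.702·(1 − 0.028742) = 0.702·0.971258 = 0.6818 E

Final: 0.6818 Erlangs


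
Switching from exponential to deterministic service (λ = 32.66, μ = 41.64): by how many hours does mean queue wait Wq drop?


ρ = 32.66/41.64 = 0.7843
Wq(M/M/1) = ρ/(μ−λ) = 0.7843/8.98 = 0.08734 hr
Wq(M/D/1) = ρ/(2(μ−λ)) = 0.04367 hr
Savings = 0.08734 − 0.04367 = 0.04367 hr

Final: 0.04367 hr


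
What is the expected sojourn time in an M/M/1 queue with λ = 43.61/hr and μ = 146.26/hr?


W = 1/(μ−λ) = 1/(146.26 − 43.61) = 1/102.65 = 0.009742 hr

Final: 0.009742 hr


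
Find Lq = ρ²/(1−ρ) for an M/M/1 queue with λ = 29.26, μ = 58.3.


ρ = 29.26/58.3 = 0.5019
Lq = ρ²/(1−ρ) = 0.2519/0.4981 = 0.5057

Final: 0.5057


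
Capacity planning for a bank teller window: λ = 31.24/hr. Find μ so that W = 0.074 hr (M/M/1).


W = 1/(μ−λ) ⇒ μ − λ = 1/W = 1/0.074 = 13.5135
μ = λ + 1/W = 31.24 + 13.5135 = 44.7535 per hr

Final: 44.7535 /hr


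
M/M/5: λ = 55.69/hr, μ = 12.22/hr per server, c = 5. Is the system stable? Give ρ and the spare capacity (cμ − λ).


Total capacity cμ = 5·12.22 = 61.10/hr
ρ = λ/(cμ) = 55.69/61.10 = 0.9115
Stable ⇔ ρ < 1: YES
Spare capacity = cμ − λ = 61.10 − 55.69 = 5.41/hr

Final: ρ = 0.9115; stable; margin = 5.41/hr


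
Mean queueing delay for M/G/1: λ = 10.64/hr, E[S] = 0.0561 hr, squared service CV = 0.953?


ρ = λ·E[S] = 10.64·0.0561 = 0.5969
E[S²] = E[S]²(1+C_s²) = 0.0561²·(1+0.953) = 0.006147
Wq = λ·E[S²]/(2(1−ρ)) = 10.64·0.006147/(2·0.4031) = 0.08112 hr

Final: 0.08112 hr


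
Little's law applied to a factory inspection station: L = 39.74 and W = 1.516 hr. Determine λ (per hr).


λ = L/W = 39.74/1.516 = 26.2137 /hr

Final: 26.2137 /hr


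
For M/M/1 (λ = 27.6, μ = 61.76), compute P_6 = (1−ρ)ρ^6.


ρ = 27.6/61.76 = 0.4469
P_n = (1−ρ)·ρ^n = (1 − 0.4469)·0.4469^6 = 0.5531·0.007965 = 0.004406

Final: 0.004406


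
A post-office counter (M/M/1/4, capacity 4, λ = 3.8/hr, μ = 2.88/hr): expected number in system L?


ρ = 3.8/2.88 = 1.3194
L = ρ[1 − (K+1)ρ^K + Kρ^(K+1)] / [(1−ρ)(1−ρ^(K+1))]
Numerator: 1.3194·(1 − 5·3.030850 + 4·3.999038) = 2.430288
Denominator: (-0.3194)·(-2.999038) = 0.958026
L = 2.430288/0.958026 = 2.5368

Final: 2.5368


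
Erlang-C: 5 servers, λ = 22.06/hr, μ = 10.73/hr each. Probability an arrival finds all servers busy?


a = λ/μ = 2.0559; ρ = a/5 = 0.4112
P₀ = 0.126873 (from M/M/c formula)
C(c,a) = [a^c/(c!(1−ρ))]·P₀ = [36.73068/(120·0.5888)]·0.126873
= 0.51984·0.126873 = 0.065953

Final: 0.065953


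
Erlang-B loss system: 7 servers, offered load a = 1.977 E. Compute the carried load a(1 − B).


B(7,1.977) = 0.003247 (Erlang-B)
Carried load = a(1 − B) = 1.977·(1 − 0.003247) = 1.977·0.996753 = 1.9706 E

Final: 1.9706 Erlangs


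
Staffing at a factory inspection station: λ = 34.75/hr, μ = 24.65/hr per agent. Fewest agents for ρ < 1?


Stability requires cμ > λ ⇔ c > λ/μ.
λ/μ = 34.75/24.65 = 1.4097
Minimum integer c = ⌊1.4097⌋ + 1 = 2
Check: 2·24.65 = 49.30 > 34.75, while 1·24.65 = 24.65 ≤ 34.75

Final: 2 servers


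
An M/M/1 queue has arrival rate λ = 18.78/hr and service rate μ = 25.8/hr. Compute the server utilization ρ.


ρ = λ/μ = 18.78/25.8 = 0.7279

Final: 0.7279


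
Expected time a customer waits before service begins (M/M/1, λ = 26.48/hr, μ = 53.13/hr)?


ρ = 26.48/53.13 = 0.4984
Wq = ρ/(μ−λ) = 0.4984/(53.13 − 26.48) = 0.4984/26.65 = 0.01870 hr

Final: 0.01870 hr


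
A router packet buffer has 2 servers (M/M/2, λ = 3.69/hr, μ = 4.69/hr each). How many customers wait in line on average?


a = λ/μ = 0.7868; ρ = a/2 = 0.3934
P₀ = 0.435348
Lq = P₀·a^c·ρ / (c!·(1−ρ)²) = 0.435348·0.61902·0.3934/(2·0.36798)
= 0.14405

Final: 0.14405


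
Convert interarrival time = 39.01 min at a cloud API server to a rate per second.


λ = 1/(interarrival time) in consistent units.
1 second = 0.0166667 min, so λ = 0.0166667/39.01 = 0.0004272 per second

Final: 0.0004272 /sec


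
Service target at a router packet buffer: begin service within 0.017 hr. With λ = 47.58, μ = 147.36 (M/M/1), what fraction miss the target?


ρ = 47.58/147.36 = 0.3229
P(Wq > t) = ρ·e^{−(μ−λ)t} = 0.3229·e^{−1.6963}
= 0.3229·0.183368 = 0.059206

Final: 0.059206


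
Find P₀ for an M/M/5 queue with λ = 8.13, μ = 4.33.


a = λ/μ = 8.13/4.33 = 1.8776; ρ = a/c = 0.3755
Σ_{k=0}^{4} a^k/k! (terms k=0..4) = 1.00000 + 1.87760 + 1.76269 + 1.10321 + 0.51784 = 6.26134
Tail: a^5/(5!(1−ρ)) = 23.33529/(120·0.6245) = 0.31140
P₀ = 1/(6.26134 + 0.31140) = 1/6.57273 = 0.152144

Final: 0.152144


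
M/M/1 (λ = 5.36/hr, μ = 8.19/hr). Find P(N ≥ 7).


ρ = 5.36/8.19 = 0.6545
P(N ≥ n) = ρ^n = 0.6545^7 = 0.051424

Final: 0.051424


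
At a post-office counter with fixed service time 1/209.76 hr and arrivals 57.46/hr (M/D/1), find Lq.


ρ = 57.46/209.76 = 0.2739
M/D/1: Lq = ρ²/(2(1−ρ)) = 0.07504/(2·0.7261) = 0.05167

Final: 0.05167


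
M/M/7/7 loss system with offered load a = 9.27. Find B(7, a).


B(c,a) = (a^c/c!) / Σ_{k=0}^{c} a^k/k!
a^7/7! = 1167.152494
Σ terms (k=0..7): 1.00000 + 9.27000 + 42.96645 + 132.76633 + 307.68597 + 570.44979 + 881.34493 + 1167.15249 = 3112.635962
B = 1167.152494/3112.635962 = 0.374972

Final: 0.374972


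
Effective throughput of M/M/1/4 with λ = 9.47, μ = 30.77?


ρ = 0.3078; P_K = (1−ρ)ρ^4/(1−ρ^5) = 0.006228
λ_eff = λ(1 − P_K) = 9.47·(1 − 0.006228) = 9.47·0.993772 = 9.4110 /hr

Final: 9.4110 /hr


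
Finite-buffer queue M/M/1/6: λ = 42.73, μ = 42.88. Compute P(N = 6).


ρ = λ/μ = 42.73/42.88 = 0.9965
P_K = (1−ρ)ρ^K/(1−ρ^(K+1)) = (0.003498·0.979194)/(1 − 0.975769)
= 0.003425/0.024231 = 0.141360

Final: 0.141360


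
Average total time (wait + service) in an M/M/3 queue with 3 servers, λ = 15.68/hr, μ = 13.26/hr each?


a = 1.1825; ρ = 0.3942; P₀ = 0.299711
Lq = P₀·a^c·ρ/(c!(1−ρ)²) = 0.08870
Wq = Lq/λ = 0.08870/15.68 = 0.005657 hr
W = Wq + 1/μ = 0.005657 + 0.07541 = 0.08107 hr

Final: 0.08107 hr


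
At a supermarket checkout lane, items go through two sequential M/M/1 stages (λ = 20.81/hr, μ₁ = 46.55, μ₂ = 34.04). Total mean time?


Each node sees arrival rate λ = 20.81/hr (tandem ⇒ throughput preserved).
W₁ = 1/(μ₁−λ) = 1/(46.55−20.81) = 0.03885 hr
W₂ = 1/(μ₂−λ) = 1/(34.04−20.81) = 0.07559 hr
W_total = W₁ + W₂ = 0.03885 + 0.07559 = 0.11444 hr

Final: 0.11444 hr


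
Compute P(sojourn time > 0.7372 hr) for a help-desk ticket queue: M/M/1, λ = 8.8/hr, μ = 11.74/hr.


W ~ Exponential(μ−λ) for M/M/1.
μ − λ = 11.74 − 8.8 = 2.9400
P(W > t) = e^{−(μ−λ)t} = e^{−2.1674} = 0.114479

Final: 0.114479


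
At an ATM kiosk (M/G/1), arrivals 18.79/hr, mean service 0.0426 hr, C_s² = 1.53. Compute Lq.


ρ = λ·E[S] = 18.79·0.0426 = 0.8005
Lq = ρ²(1+C_s²)/(2(1−ρ)) = 0.6407·(1+1.53)/(2·0.1995)
= 0.6407·2.5300/0.3991 = 4.06182

Final: 4.06182


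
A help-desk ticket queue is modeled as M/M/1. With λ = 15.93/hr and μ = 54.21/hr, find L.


ρ = λ/μ = 15.93/54.21 = 0.2939
L = ρ/(1−ρ) = 0.2939/(1 − 0.2939) = 0.2939/0.7061 = 0.4161

Final: 0.4161


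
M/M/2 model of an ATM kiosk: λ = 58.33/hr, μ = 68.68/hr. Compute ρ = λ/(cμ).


ρ = λ/(cμ) = 58.33/(2·68.68) = 58.33/137.36 = 0.4247

Final: 0.4247


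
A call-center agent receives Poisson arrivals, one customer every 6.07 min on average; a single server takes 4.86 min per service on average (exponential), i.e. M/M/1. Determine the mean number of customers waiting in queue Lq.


λ = 60/6.07 = 9.8847 /hr
μ = 60/4.86 = 12.3457 /hr
ρ = λ/μ = 9.8847/12.3457 = 0.8007
Lq = ρ²/(1−ρ) = 0.6411/0.1993 = 3.2159

Final: 3.2159


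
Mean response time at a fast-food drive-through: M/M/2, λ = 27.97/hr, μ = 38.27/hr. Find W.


a = 0.7309; ρ = 0.3654; P₀ = 0.464740
Lq = P₀·a^c·ρ/(c!(1−ρ)²) = 0.11264
Wq = Lq/λ = 0.11264/27.97 = 0.004027 hr
W = Wq + 1/μ = 0.004027 + 0.02613 = 0.03016 hr

Final: 0.03016 hr


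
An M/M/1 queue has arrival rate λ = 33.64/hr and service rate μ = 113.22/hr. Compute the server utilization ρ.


ρ = λ/μ = 33.64/113.22 = 0.2971

Final: 0.2971


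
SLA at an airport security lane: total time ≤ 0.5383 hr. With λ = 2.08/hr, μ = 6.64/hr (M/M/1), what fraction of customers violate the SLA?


W ~ Exponential(μ−λ) for M/M/1.
μ − λ = 6.64 − 2.08 = 4.5600
P(W > t) = e^{−(μ−λ)t} = e^{−2.4546} = 0.085893

Final: 0.085893


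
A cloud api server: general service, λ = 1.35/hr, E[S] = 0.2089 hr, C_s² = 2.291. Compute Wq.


ρ = λ·E[S] = 1.35·0.2089 = 0.2820
E[S²] = E[S]²(1+C_s²) = 0.2089²·(1+2.291) = 0.143617
Wq = λ·E[S²]/(2(1−ρ)) = 1.35·0.143617/(2·0.7180) = 0.13502 hr

Final: 0.13502 hr


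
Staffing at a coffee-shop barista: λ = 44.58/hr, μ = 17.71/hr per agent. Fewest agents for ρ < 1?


Stability requires cμ > λ ⇔ c > λ/μ.
λ/μ = 44.58/17.71 = 2.5172
Minimum integer c = ⌊2.5172⌋ + 1 = 3
Check: 3·17.71 = 53.13 > 44.58, while 2·17.71 = 35.42 ≤ 44.58

Final: 3 servers


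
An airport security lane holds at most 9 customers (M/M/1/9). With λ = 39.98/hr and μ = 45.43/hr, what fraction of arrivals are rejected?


ρ = λ/μ = 39.98/45.43 = 0.8800
P_K = (1−ρ)ρ^K/(1−ρ^(K+1)) = (0.1200·0.316592)/(1 − 0.278612)
= 0.037980/0.721388 = 0.052648

Final: 0.052648


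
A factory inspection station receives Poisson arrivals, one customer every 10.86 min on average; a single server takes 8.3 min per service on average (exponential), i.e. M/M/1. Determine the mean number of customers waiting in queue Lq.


λ = 60/10.86 = 5.5249 /hr
μ = 60/8.3 = 7.2289 /hr
ρ = λ/μ = 5.5249/7.2289 = 0.7643
Lq = ρ²/(1−ρ) = 0.5841/0.2357 = 2.4779

Final: 2.4779


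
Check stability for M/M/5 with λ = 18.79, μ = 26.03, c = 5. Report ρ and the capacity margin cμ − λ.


Total capacity cμ = 5·26.03 = 130.15/hr
ρ = λ/(cμ) = 18.79/130.15 = 0.1444
Stable ⇔ ρ < 1: YES
Spare capacity = cμ − λ = 130.15 − 18.79 = 111.36/hr

Final: ρ = 0.1444; stable; margin = 111.36/hr


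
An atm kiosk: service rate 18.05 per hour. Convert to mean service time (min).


Mean service time = 1/μ = 1/18.05 hour = 0.05540 hour
In minutes: 0.05540 × 60 = 3.3241 min

Final: 3.3241 min


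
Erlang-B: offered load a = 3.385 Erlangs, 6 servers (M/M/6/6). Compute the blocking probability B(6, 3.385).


B(c,a) = (a^c/c!) / Σ_{k=0}^{c} a^k/k!
a^6/6! = 2.089390
Σ terms (k=0..6): 1.00000 + 3.38500 + 5.72911 + 6.46435 + 5.47046 + 3.70350 + 2.08939 = 27.841804
B = 2.089390/27.841804 = 0.075045

Final: 0.075045


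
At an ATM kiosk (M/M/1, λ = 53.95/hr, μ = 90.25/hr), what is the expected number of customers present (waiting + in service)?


ρ = λ/μ = 53.95/90.25 = 0.5978
L = ρ/(1−ρ) = 0.5978/(1 − 0.5978) = 0.5978/0.4022 = 1.4862

Final: 1.4862


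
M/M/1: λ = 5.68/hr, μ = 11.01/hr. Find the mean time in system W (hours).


W = 1/(μ−λ) = 1/(11.01 − 5.68) = 1/5.33 = 0.1876 hr

Final: 0.1876 hr


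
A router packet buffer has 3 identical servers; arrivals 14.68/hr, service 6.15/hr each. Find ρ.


ρ = λ/(cμ) = 14.68/(3·6.15) = 14.68/18.45 = 0.7957

Final: 0.7957


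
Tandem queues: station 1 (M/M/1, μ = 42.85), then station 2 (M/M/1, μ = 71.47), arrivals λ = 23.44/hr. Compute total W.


Each node sees arrival rate λ = 23.44/hr (tandem ⇒ throughput preserved).
W₁ = 1/(μ₁−λ) = 1/(42.85−23.44) = 0.05152 hr
W₂ = 1/(μ₂−λ) = 1/(71.47−23.44) = 0.02082 hr
W_total = W₁ + W₂ = 0.05152 + 0.02082 = 0.07234 hr

Final: 0.07234 hr


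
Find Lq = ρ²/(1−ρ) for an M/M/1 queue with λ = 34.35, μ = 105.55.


ρ = 34.35/105.55 = 0.3254
Lq = ρ²/(1−ρ) = 0.1059/0.6746 = 0.1570

Final: 0.1570


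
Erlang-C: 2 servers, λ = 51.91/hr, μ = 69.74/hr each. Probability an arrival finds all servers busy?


a = λ/μ = 0.7443; ρ = a/2 = 0.3722
P₀ = 0.457547 (from M/M/c formula)
C(c,a) = [a^c/(c!(1−ρ))]·P₀ = [0.55404/(2·0.6278)]·0.457547
= 0.44123·0.457547 = 0.201884

Final: 0.201884


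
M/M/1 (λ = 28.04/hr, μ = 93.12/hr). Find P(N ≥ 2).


ρ = 28.04/93.12 = 0.3011
P(N ≥ n) = ρ^n = 0.3011^2 = 0.090671

Final: 0.090671


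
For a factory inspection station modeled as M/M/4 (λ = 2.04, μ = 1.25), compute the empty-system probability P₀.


a = λ/μ = 2.04/1.25 = 1.6320; ρ = a/c = 0.4080
Σ_{k=0}^{3} a^k/k! (terms k=0..3) = 1.00000 + 1.63200 + 1.33171 + 0.72445 = 4.68816
Tail: a^4/(4!(1−ρ)) = 7.09383/(24·0.5920) = 0.49928
P₀ = 1/(4.68816 + 0.49928) = 1/5.18745 = 0.192773

Final: 0.192773


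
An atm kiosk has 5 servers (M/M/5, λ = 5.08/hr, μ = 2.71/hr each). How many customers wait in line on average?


a = λ/μ = 1.8745; ρ = a/5 = 0.3749
P₀ = 0.152617
Lq = P₀·a^c·ρ / (c!·(1−ρ)²) = 0.152617·23.14580·0.3749/(120·0.39074)
= 0.02824

Final: 0.02824


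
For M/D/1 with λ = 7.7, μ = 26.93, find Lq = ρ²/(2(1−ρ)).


ρ = 7.7/26.93 = 0.2859
M/D/1: Lq = ρ²/(2(1−ρ)) = 0.08175/(2·0.7141) = 0.05724

Final: 0.05724


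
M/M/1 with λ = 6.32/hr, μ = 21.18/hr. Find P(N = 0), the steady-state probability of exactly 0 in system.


ρ = 6.32/21.18 = 0.2984
P_n = (1−ρ)·ρ^n = (1 − 0.2984)·0.2984^0 = 0.7016·1.000000 = 0.701605

Final: 0.701605


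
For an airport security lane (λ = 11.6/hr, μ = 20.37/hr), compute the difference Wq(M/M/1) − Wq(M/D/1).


ρ = 11.6/20.37 = 0.5695
Wq(M/M/1) = ρ/(μ−λ) = 0.5695/8.77 = 0.06493 hr
Wq(M/D/1) = ρ/(2(μ−λ)) = 0.03247 hr
Savings = 0.06493 − 0.03247 = 0.03247 hr

Final: 0.03247 hr


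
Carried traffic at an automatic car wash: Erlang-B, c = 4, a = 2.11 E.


B(4,2.11) = 0.106875 (Erlang-B)
Carried load = a(1 − B) = 2.11·(1 − 0.106875) = 2.11·0.893125 = 1.8845 E

Final: 1.8845 Erlangs


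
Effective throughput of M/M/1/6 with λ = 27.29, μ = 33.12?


ρ = 0.8240; P_K = (1−ρ)ρ^6/(1−ρ^7) = 0.074229
λ_eff = λ(1 − P_K) = 27.29·(1 − 0.074229) = 27.29·0.925771 = 25.2643 /hr

Final: 25.2643 /hr


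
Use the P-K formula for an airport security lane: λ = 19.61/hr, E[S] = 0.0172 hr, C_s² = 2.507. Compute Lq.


ρ = λ·E[S] = 19.61·0.0172 = 0.3373
Lq = ρ²(1+C_s²)/(2(1−ρ)) = 0.1138·(1+2.507)/(2·0.6627)
= 0.1138·3.5070/1.3254 = 0.30102

Final: 0.30102


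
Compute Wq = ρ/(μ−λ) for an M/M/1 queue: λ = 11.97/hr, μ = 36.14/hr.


ρ = 11.97/36.14 = 0.3312
Wq = ρ/(μ−λ) = 0.3312/(36.14 − 11.97) = 0.3312/24.17 = 0.01370 hr

Final: 0.01370 hr


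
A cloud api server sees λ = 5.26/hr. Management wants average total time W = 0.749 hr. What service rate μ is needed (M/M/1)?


W = 1/(μ−λ) ⇒ μ − λ = 1/W = 1/0.749 = 1.3351
μ = λ + 1/W = 5.26 + 1.3351 = 6.5951 per hr

Final: 6.5951 /hr


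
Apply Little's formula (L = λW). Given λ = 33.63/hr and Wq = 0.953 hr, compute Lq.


Lq = λWq = 33.63·0.953 = 32.0494

Final: 32.0494


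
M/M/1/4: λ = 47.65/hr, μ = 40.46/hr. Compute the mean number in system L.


ρ = 47.65/40.46 = 1.1777
L = ρ[1 − (K+1)ρ^K + Kρ^(K+1)] / [(1−ρ)(1−ρ^(K+1))]
Numerator: 1.1777·(1 − 5·1.923748 + 4·2.265610) = 0.522550
Denominator: (-0.1777)·(-1.265610) = 0.224907
L = 0.522550/0.224907 = 2.3234

Final: 2.3234


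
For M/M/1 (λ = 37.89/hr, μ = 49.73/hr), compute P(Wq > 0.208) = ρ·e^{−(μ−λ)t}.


ρ = 37.89/49.73 = 0.7619
P(Wq > t) = ρ·e^{−(μ−λ)t} = 0.7619·e^{−2.4627}
= 0.7619·0.085203 = 0.064917

Final: 0.064917


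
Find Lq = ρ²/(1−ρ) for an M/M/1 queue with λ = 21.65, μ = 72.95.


ρ = 21.65/72.95 = 0.2968
Lq = ρ²/(1−ρ) = 0.08808/0.7032 = 0.1252

Final: 0.1252


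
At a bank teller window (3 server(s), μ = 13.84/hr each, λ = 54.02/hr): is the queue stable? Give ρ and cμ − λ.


Total capacity cμ = 3·13.84 = 41.52/hr
ρ = λ/(cμ) = 54.02/41.52 = 1.3011
Stable ⇔ ρ < 1: NO
Spare capacity = cμ − λ = 41.52 − 54.02 = -12.50/hr

Final: ρ = 1.3011; unstable; margin = -12.50/hr


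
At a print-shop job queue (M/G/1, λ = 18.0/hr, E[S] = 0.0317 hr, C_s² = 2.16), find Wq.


ρ = λ·E[S] = 18.0·0.0317 = 0.5706
E[S²] = E[S]²(1+C_s²) = 0.0317²·(1+2.16) = 0.003175
Wq = λ·E[S²]/(2(1−ρ)) = 18.0·0.003175/(2·0.4294) = 0.06656 hr

Final: 0.06656 hr


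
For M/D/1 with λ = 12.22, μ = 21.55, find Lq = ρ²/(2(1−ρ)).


ρ = 12.22/21.55 = 0.5671
M/D/1: Lq = ρ²/(2(1−ρ)) = 0.3215/(2·0.4329) = 0.37135

Final: 0.37135


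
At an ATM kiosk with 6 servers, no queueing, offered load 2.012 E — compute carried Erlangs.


B(6,2.012) = 0.012379 (Erlang-B)
Carried load = a(1 − B) = 2.012·(1 − 0.012379) = 2.012·0.987621 = 1.9871 E

Final: 1.9871 Erlangs


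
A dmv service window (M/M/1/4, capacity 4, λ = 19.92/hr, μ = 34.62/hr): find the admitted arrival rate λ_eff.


ρ = 0.5754; P_K = (1−ρ)ρ^4/(1−ρ^5) = 0.049674
λ_eff = λ(1 − P_K) = 19.92·(1 − 0.049674) = 19.92·0.950326 = 18.9305 /hr

Final: 18.9305 /hr


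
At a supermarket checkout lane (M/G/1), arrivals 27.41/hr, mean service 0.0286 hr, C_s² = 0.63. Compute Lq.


ρ = λ·E[S] = 27.41·0.0286 = 0.7839
Lq = ρ²(1+C_s²)/(2(1−ρ)) = 0.6145·(1+0.63)/(2·0.2161)
= 0.6145·1.6300/0.4321 = 2.31796

Final: 2.31796


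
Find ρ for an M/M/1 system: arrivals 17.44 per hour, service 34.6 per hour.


ρ = λ/μ = 17.44/34.6 = 0.5040

Final: 0.5040


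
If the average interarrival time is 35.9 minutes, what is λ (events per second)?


λ = 1/(interarrival time) in consistent units.
1 second = 0.0166667 min, so λ = 0.0166667/35.9 = 0.0004643 per second

Final: 0.0004643 /sec


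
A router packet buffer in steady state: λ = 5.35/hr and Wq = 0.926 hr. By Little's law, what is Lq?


Lq = λWq = 5.35·0.926 = 4.9541

Final: 4.9541


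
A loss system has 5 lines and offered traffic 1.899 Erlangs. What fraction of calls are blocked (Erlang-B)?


B(c,a) = (a^c/c!) / Σ_{k=0}^{c} a^k/k!
a^5/5! = 0.205799
Σ terms (k=0..5): 1.00000 + 1.89900 + 1.80310 + 1.14136 + 0.54186 + 0.20580 = 6.591124
B = 0.205799/6.591124 = 0.031224

Final: 0.031224


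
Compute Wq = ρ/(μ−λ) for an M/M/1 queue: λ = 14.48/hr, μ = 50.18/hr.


ρ = 14.48/50.18 = 0.2886
Wq = ρ/(μ−λ) = 0.2886/(50.18 − 14.48) = 0.2886/35.70 = 0.008083 hr

Final: 0.008083 hr


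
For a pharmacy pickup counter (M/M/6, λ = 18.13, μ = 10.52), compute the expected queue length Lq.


a = λ/μ = 1.7234; ρ = a/6 = 0.2872
P₀ = 0.178355
Lq = P₀·a^c·ρ / (c!·(1−ρ)²) = 0.178355·26.19946·0.2872/(720·0.50804)
= 0.003669

Final: 0.003669


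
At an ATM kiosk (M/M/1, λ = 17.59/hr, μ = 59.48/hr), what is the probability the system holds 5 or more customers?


ρ = 17.59/59.48 = 0.2957
P(N ≥ n) = ρ^n = 0.2957^5 = 0.002262

Final: 0.002262


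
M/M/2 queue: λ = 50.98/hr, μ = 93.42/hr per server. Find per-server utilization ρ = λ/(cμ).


ρ = λ/(cμ) = 50.98/(2·93.42) = 50.98/186.84 = 0.2729

Final: 0.2729


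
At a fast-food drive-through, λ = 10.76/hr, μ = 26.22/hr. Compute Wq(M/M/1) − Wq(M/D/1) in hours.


ρ = 10.76/26.22 = 0.4104
Wq(M/M/1) = ρ/(μ−λ) = 0.4104/15.46 = 0.02654 hr
Wq(M/D/1) = ρ/(2(μ−λ)) = 0.01327 hr
Savings = 0.02654 − 0.01327 = 0.01327 hr

Final: 0.01327 hr


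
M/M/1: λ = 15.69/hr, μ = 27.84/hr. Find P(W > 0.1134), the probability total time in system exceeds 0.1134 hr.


W ~ Exponential(μ−λ) for M/M/1.
μ − λ = 27.84 − 15.69 = 12.1500
P(W > t) = e^{−(μ−λ)t} = e^{−1.3778} = 0.252130

Final: 0.252130


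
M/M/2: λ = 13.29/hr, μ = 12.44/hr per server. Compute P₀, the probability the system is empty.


a = λ/μ = 13.29/12.44 = 1.0683; ρ = a/c = 0.5342
Σ_{k=0}^{1} a^k/k! (terms k=0..1) = 1.00000 + 1.06833 = 2.06833
Tail: a^2/(2!(1−ρ)) = 1.14132/(2·0.4658) = 1.22503
P₀ = 1/(2.06833 + 1.22503) = 1/3.29336 = 0.303642

Final: 0.303642


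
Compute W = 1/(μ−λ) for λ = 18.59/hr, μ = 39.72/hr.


W = 1/(μ−λ) = 1/(39.72 − 18.59) = 1/21.13 = 0.04733 hr

Final: 0.04733 hr


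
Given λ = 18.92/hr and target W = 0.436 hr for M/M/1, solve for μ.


W = 1/(μ−λ) ⇒ μ − λ = 1/W = 1/0.436 = 2.2936
μ = λ + 1/W = 18.92 + 2.2936 = 21.2136 per hr

Final: 21.2136 /hr


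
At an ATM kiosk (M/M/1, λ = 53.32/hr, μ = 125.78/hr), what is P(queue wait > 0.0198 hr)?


ρ = 53.32/125.78 = 0.4239
P(Wq > t) = ρ·e^{−(μ−λ)t} = 0.4239·e^{−1.4347}
= 0.4239·0.238185 = 0.100970

Final: 0.100970


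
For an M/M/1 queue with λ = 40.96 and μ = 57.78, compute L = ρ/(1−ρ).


ρ = λ/μ = 40.96/57.78 = 0.7089
L = ρ/(1−ρ) = 0.7089/(1 − 0.7089) = 0.7089/0.2911 = 2.4352

Final: 2.4352


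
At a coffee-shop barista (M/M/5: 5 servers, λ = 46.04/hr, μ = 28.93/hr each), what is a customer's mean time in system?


a = 1.5914; ρ = 0.3183; P₀ = 0.203188
Lq = P₀·a^c·ρ/(c!(1−ρ)²) = 0.01184
Wq = Lq/λ = 0.01184/46.04 = 0.0002571 hr
W = Wq + 1/μ = 0.0002571 + 0.03457 = 0.03482 hr

Final: 0.03482 hr


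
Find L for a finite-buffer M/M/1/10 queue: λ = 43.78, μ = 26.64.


ρ = 43.78/26.64 = 1.6434
L = ρ[1 − (K+1)ρ^K + Kρ^(K+1)] / [(1−ρ)(1−ρ^(K+1))]
Numerator: 1.6434·(1 − 11·143.686302 + 10·236.133119) = 1284.775163
Denominator: (-0.6434)·(-235.133119) = 151.283095
L = 1284.775163/151.283095 = 8.4925

Final: 8.4925


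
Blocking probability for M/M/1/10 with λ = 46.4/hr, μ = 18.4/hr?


ρ = λ/μ = 46.4/18.4 = 2.5217
P_K = (1−ρ)ρ^K/(1−ρ^(K+1)) = (-1.5217·10399.239383)/(1 − 26224.168878)
= -15824.929495/-26223.168878 = 0.603471

Final: 0.603471


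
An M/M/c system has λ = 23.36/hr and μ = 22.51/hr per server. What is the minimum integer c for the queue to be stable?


Stability requires cμ > λ ⇔ c > λ/μ.
λ/μ = 23.36/22.51 = 1.0378
Minimum integer c = ⌊1.0378⌋ + 1 = 2
Check: 2·22.51 = 45.02 > 23.36, while 1·22.51 = 22.51 ≤ 23.36

Final: 2 servers


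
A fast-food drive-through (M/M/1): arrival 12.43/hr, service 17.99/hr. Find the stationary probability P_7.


ρ = 12.43/17.99 = 0.6909
P_n = (1−ρ)·ρ^n = (1 − 0.6909)·0.6909^7 = 0.3091·0.075176 = 0.023234

Final: 0.023234


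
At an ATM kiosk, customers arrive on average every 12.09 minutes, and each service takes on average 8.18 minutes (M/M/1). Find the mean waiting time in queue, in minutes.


λ = 60/12.09 = 4.9628 /hr
μ = 60/8.18 = 7.3350 /hr
ρ = λ/μ = 4.9628/7.3350 = 0.6766
Wq = ρ/(μ−λ) = 0.6766/(7.3350−4.9628) = 0.28522 hr
In minutes: 0.28522·60 = 17.113 min

Final: 17.113 min


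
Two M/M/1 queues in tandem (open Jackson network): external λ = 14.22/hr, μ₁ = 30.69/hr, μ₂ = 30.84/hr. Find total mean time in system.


Each node sees arrival rate λ = 14.22/hr (tandem ⇒ throughput preserved).
W₁ = 1/(μ₁−λ) = 1/(30.69−14.22) = 0.06072 hr
W₂ = 1/(μ₂−λ) = 1/(30.84−14.22) = 0.06017 hr
W_total = W₁ + W₂ = 0.06072 + 0.06017 = 0.12088 hr

Final: 0.12088 hr


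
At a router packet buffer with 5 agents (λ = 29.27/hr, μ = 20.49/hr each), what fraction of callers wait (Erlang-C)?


a = λ/μ = 1.4285; ρ = a/5 = 0.2857
P₀ = 0.239375 (from M/M/c formula)
C(c,a) = [a^c/(c!(1−ρ))]·P₀ = [5.94845/(120·0.7143)]·0.239375
= 0.06940·0.239375 = 0.016612

Final: 0.016612


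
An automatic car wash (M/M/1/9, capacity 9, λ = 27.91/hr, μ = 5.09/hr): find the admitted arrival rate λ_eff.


ρ = 5.4833; P_K = (1−ρ)ρ^9/(1−ρ^10) = 0.817628
λ_eff = λ(1 − P_K) = 27.91·(1 − 0.817628) = 27.91·0.182372 = 5.0900 /hr

Final: 5.0900 /hr


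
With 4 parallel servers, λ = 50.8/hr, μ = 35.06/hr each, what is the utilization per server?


ρ = λ/(cμ) = 50.8/(4·35.06) = 50.8/140.24 = 0.3622

Final: 0.3622


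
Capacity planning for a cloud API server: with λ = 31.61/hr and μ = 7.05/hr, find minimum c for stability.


Stability requires cμ > λ ⇔ c > λ/μ.
λ/μ = 31.61/7.05 = 4.4837
Minimum integer c = ⌊4.4837⌋ + 1 = 5
Check: 5·7.05 = 35.25 > 31.61, while 4·7.05 = 28.20 ≤ 31.61

Final: 5 servers


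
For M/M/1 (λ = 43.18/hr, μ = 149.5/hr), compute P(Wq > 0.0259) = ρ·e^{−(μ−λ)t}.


ρ = 43.18/149.5 = 0.2888
P(Wq > t) = ρ·e^{−(μ−λ)t} = 0.2888·e^{−2.7537}
= 0.2888·0.063693 = 0.018396

Final: 0.018396


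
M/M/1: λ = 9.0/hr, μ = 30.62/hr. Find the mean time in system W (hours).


W = 1/(μ−λ) = 1/(30.62 − 9.0) = 1/21.62 = 0.04625 hr

Final: 0.04625 hr


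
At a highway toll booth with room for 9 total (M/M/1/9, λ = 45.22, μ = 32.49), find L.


ρ = 45.22/32.49 = 1.3918
L = ρ[1 − (K+1)ρ^K + Kρ^(K+1)] / [(1−ρ)(1−ρ^(K+1))]
Numerator: 1.3918·(1 − 10·19.598716 + 9·27.277745) = 70.304011
Denominator: (-0.3918)·(-26.277745) = 10.295959
L = 70.304011/10.295959 = 6.8283

Final: 6.8283


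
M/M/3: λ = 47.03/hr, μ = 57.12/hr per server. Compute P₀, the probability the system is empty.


a = λ/μ = 47.03/57.12 = 0.8234; ρ = a/c = 0.2745
Σ_{k=0}^{2} a^k/k! (terms k=0..2) = 1.00000 + 0.82335 + 0.33896 = 2.16231
Tail: a^3/(3!(1−ρ)) = 0.55816/(6·0.7255) = 0.12822
P₀ = 1/(2.16231 + 0.12822) = 1/2.29053 = 0.436581

Final: 0.436581


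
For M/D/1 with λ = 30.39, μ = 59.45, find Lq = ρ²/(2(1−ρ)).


ρ = 30.39/59.45 = 0.5112
M/D/1: Lq = ρ²/(2(1−ρ)) = 0.2613/(2·0.4888) = 0.26729

Final: 0.26729


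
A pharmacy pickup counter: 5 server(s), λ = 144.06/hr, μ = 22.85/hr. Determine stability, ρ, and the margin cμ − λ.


Total capacity cμ = 5·22.85 = 114.25/hr
ρ = λ/(cμ) = 144.06/114.25 = 1.2609
Stable ⇔ ρ < 1: NO
Spare capacity = cμ − λ = 114.25 − 144.06 = -29.81/hr

Final: ρ = 1.2609; unstable; margin = -29.81/hr
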